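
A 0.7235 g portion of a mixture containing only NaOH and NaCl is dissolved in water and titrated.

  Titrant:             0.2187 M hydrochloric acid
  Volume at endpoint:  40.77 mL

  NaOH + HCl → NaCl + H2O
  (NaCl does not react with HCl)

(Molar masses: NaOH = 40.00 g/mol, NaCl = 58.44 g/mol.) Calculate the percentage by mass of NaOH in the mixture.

n(HCl) = 0.04077 × 0.2187 = 8.916 × 10^-3 mol
Let x = n(NaOH), y = n(NaCl).
Titrant: 1x = 8.916 × 10^-3;  mass: 40.00x + 58.44y = 0.7235
Solving, x = 8.916 × 10^-3 mol, y = 6.277 × 10^-3 mol
mass of NaOH = 8.916 × 10^-3 × 40.00 = 0.3567 g
% NaOH = 0.3567 / 0.7235 × 100 = 49.30 %

49.30 %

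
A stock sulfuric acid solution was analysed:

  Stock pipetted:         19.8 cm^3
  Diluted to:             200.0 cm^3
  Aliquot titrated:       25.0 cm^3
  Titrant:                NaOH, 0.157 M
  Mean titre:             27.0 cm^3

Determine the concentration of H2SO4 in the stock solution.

H2SO4 + 2 NaOH → Na2SO4 + 2 H2O
n(NaOH) = 0.0270 × 0.157 = 4.24 × 10^-3 mol
From the 1:2 ratio, n(H2SO4) in the aliquot = 1/2 × 4.24 × 10^-3 = 2.12 × 10^-3 mol
[H2SO4]_dilute = 2.12 × 10^-3 / 0.0250 = 0.0848 mol/L
Dilution factor = 200.0 / 19.8 = 10.10
[H2SO4]_stock = 0.0848 × 10.10 = 0.856 mol/L

0.856 M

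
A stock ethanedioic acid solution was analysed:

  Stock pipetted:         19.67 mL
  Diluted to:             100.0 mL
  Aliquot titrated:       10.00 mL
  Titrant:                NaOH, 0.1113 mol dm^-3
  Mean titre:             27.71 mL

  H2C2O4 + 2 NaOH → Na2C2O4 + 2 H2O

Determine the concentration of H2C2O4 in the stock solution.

0.7840 mol/L

n(NaOH) = 0.02771 × 0.1113 = 3.084 × 10^-3 mol
From the 1:2 ratio, n(H2C2O4) in the aliquot = 1/2 × 3.084 × 10^-3 = 1.542 × 10^-3 mol
[H2C2O4]_dilute = 1.542 × 10^-3 / 0.01000 = 0.1542 mol/L
Dilution factor = 100.0 / 19.67 = 5.084
[H2C2O4]_stock = 0.1542 × 5.084 = 0.7840 mol/L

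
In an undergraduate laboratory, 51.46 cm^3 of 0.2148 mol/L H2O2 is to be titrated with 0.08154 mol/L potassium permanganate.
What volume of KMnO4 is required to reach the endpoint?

2 MnO4^- + 5 H2O2 + 6 H^+ → 2 Mn^2+ + 5 O2 + 8 H2O
n(H2O2) = 0.05146 L × 0.2148 mol/L = 0.01105 mol
From the 2:5 stoichiometry, n(KMnO4) = 2/5 × 0.01105 = 4.421 × 10^-3 mol
V(KMnO4) = 4.421 × 10^-3 mol / 0.08154 mol/L = 0.05422 L = 54.22 mL

54.22 mL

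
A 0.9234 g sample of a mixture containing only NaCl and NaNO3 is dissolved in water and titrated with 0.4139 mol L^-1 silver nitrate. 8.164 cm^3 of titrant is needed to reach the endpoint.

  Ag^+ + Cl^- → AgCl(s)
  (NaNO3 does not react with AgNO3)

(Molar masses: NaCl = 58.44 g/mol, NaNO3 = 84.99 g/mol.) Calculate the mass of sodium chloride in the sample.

n(AgNO3) = 0.008164 × 0.4139 = 3.379 × 10^-3 mol
Let x = n(NaCl), y = n(NaNO3).
Titrant: 1x = 3.379 × 10^-3;  mass: 58.44x + 84.99y = 0.9234
Solving, x = 3.379 × 10^-3 mol, y = 8.541 × 10^-3 mol
mass of NaCl = 3.379 × 10^-3 × 58.44 = 0.1975 g

0.1975 g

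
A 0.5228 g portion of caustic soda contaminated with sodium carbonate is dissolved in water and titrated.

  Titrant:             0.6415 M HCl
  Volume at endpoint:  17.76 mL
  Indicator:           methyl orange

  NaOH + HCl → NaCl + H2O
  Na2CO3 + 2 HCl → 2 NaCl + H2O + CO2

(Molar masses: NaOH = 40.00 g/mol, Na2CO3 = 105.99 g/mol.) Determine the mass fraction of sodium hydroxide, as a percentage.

47.68 %

n(HCl) = 0.01776 × 0.6415 = 0.01139 mol
Let x = n(NaOH), y = n(Na2CO3).
Titrant: 1x + 2y = 0.01139;  mass: 40.00x + 105.99y = 0.5228
Solving, x = 6.231 × 10^-3 mol, y = 2.581 × 10^-3 mol
mass of NaOH = 6.231 × 10^-3 × 40.00 = 0.2492 g
% NaOH = 0.2492 / 0.5228 × 100 = 47.68 %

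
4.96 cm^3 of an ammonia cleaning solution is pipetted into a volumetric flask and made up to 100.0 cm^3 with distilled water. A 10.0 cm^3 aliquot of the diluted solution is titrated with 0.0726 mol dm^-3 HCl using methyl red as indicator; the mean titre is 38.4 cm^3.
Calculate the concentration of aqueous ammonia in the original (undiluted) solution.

5.62 mol/L

NH3 + HCl → NH4Cl
n(HCl) = 0.0384 × 0.0726 = 2.79 × 10^-3 mol
n(NH3) in the aliquot = 2.79 × 10^-3 mol (1:1 ratio)
[NH3]_dilute = 2.79 × 10^-3 / 0.0100 = 0.279 mol/L
Dilution factor = 100.0 / 4.96 = 20.16
[NH3]_stock = 0.279 × 20.16 = 5.62 mol/L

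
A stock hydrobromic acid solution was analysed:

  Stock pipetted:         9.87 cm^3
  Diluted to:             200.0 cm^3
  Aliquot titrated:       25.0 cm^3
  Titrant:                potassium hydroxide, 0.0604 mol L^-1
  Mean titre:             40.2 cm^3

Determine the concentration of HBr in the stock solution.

1.97 mol/L

HBr + KOH → KBr + H2O
n(KOH) = 0.0402 × 0.0604 = 2.43 × 10^-3 mol
n(HBr) in the aliquot = 2.43 × 10^-3 mol (1:1 ratio)
[HBr]_dilute = 2.43 × 10^-3 / 0.0250 = 0.0971 mol/L
Dilution factor = 200.0 / 9.87 = 20.26
[HBr]_stock = 0.0971 × 20.26 = 1.97 mol/L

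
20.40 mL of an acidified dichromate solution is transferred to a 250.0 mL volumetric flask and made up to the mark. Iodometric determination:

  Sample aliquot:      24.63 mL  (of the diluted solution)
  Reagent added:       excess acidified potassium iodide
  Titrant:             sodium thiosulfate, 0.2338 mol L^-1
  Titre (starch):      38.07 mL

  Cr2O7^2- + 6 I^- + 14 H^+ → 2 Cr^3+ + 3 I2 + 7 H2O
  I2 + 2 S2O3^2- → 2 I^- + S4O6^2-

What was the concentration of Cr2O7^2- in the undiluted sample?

0.7381 mol/L

n(S2O3^2-) = 0.03807 × 0.2338 = 8.901 × 10^-3 mol
n(I2) = n(S2O3^2-)/2 = 4.450 × 10^-3 mol
From the 1:3 ratio, n(Cr2O7^2-) in the aliquot = 1/3 × 4.450 × 10^-3 = 1.483 × 10^-3 mol
[Cr2O7^2-]_dilute = 1.483 × 10^-3 / 0.02463 = 0.06023 mol/L
[Cr2O7^2-]_original = 0.06023 × 250.0/20.40 = 0.7381 mol/L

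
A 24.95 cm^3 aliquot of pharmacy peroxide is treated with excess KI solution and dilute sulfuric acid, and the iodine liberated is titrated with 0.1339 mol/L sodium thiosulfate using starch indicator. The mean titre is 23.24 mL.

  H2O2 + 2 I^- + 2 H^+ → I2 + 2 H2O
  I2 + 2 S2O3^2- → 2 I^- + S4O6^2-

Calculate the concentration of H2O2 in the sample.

0.06236 mol/L

n(S2O3^2-) = 0.02324 × 0.1339 = 3.112 × 10^-3 mol
n(I2) = n(S2O3^2-)/2 = 1.556 × 10^-3 mol
n(H2O2) in the aliquot = 1.556 × 10^-3 mol (1:1 ratio)
[H2O2] = 1.556 × 10^-3 / 0.02495 = 0.06236 mol/L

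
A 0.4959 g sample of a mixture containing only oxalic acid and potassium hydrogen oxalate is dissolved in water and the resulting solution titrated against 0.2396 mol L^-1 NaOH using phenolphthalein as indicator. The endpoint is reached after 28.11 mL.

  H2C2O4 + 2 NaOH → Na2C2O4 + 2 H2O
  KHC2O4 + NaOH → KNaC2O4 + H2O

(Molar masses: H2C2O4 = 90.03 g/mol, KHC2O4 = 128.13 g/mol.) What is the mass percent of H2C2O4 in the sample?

n(NaOH) = 0.02811 × 0.2396 = 6.735 × 10^-3 mol
Let x = n(H2C2O4), y = n(KHC2O4).
Titrant: 2x + 1y = 6.735 × 10^-3;  mass: 90.03x + 128.13y = 0.4959
Solving, x = 2.208 × 10^-3 mol, y = 2.319 × 10^-3 mol
mass of H2C2O4 = 2.208 × 10^-3 × 90.03 = 0.1988 g
% H2C2O4 = 0.1988 / 0.4959 × 100 = 40.09 %

40.09 %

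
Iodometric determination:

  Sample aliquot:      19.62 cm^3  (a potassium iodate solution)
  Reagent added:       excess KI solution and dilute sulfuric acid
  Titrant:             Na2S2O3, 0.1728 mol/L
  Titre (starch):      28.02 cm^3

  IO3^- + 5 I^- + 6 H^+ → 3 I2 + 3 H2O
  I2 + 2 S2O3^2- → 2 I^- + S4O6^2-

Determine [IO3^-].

n(S2O3^2-) = 0.02802 × 0.1728 = 4.842 × 10^-3 mol
n(I2) = n(S2O3^2-)/2 = 2.421 × 10^-3 mol
From the 1:3 ratio, n(IO3^-) in the aliquot = 1/3 × 2.421 × 10^-3 = 8.070 × 10^-4 mol
[IO3^-] = 8.070 × 10^-4 / 0.01962 = 0.04113 mol/L

0.04113 mol/L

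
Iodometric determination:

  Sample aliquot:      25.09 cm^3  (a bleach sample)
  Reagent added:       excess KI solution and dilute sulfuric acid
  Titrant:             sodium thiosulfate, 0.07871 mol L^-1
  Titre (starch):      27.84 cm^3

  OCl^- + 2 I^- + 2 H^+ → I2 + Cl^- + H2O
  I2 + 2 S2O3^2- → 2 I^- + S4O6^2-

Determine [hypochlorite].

0.04367 mol/L

n(S2O3^2-) = 0.02784 × 0.07871 = 2.191 × 10^-3 mol
n(I2) = n(S2O3^2-)/2 = 1.096 × 10^-3 mol
n(OCl^-) in the aliquot = 1.096 × 10^-3 mol (1:1 ratio)
[OCl^-] = 1.096 × 10^-3 / 0.02509 = 0.04367 mol/L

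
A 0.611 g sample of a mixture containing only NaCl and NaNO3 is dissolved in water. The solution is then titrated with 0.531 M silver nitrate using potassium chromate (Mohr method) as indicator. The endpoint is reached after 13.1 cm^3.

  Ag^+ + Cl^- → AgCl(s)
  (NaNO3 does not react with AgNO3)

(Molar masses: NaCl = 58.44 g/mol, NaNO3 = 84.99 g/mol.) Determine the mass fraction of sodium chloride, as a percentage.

66.5 %

n(AgNO3) = 0.0131 × 0.531 = 6.96 × 10^-3 mol
Let x = n(NaCl), y = n(NaNO3).
Titrant: 1x = 6.96 × 10^-3;  mass: 58.44x + 84.99y = 0.611
Solving, x = 6.96 × 10^-3 mol, y = 2.41 × 10^-3 mol
mass of NaCl = 6.96 × 10^-3 × 58.44 = 0.407 g
% NaCl = 0.407 / 0.611 × 100 = 66.5 %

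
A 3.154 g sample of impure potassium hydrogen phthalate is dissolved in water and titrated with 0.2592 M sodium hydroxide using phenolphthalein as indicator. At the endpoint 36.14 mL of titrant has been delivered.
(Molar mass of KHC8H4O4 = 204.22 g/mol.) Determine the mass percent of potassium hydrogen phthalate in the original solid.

KHC8H4O4 + NaOH → KNaC8H4O4 + H2O
n(NaOH) = 0.03614 L × 0.2592 mol/L = 9.367 × 10^-3 mol
n(KHC8H4O4) = 9.367 × 10^-3 mol (1:1 ratio)
mass of KHC8H4O4 = 9.367 × 10^-3 × 204.22 g/mol = 1.913 g
% KHC8H4O4 = 1.913 / 3.154 × 100 = 60.65 %

60.65 %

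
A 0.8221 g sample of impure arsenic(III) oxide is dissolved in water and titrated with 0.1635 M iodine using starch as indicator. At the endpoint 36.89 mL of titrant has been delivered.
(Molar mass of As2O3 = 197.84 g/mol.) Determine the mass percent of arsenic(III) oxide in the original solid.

72.57 %

As2O3 + 2 I2 + 2 H2O → As2O5 + 4 HI
n(I2) = 0.03689 L × 0.1635 mol/L = 6.032 × 10^-3 mol
From the 1:2 ratio, n(As2O3) = 1/2 × 6.032 × 10^-3 = 3.016 × 10^-3 mol
mass of As2O3 = 3.016 × 10^-3 × 197.84 g/mol = 0.5966 g
% As2O3 = 0.5966 / 0.8221 × 100 = 72.57 %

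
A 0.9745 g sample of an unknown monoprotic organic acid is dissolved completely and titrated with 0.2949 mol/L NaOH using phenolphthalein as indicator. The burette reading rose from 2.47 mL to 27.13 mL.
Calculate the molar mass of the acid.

134.0 g/mol

n(NaOH) = 0.02466 L × 0.2949 mol/L = 7.272 × 10^-3 mol
n(HA) = 7.272 × 10^-3 mol (1:1 ratio)
M = m / n = 0.9745 g / 7.272 × 10^-3 mol = 134.0 g/mol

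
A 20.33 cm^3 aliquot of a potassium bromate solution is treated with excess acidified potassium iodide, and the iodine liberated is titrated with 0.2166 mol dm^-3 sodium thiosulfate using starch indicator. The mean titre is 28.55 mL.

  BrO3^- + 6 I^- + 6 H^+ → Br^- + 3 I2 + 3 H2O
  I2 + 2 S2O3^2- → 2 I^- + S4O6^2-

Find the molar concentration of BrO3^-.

n(S2O3^2-) = 0.02855 × 0.2166 = 6.184 × 10^-3 mol
n(I2) = n(S2O3^2-)/2 = 3.092 × 10^-3 mol
From the 1:3 ratio, n(BrO3^-) in the aliquot = 1/3 × 3.092 × 10^-3 = 1.031 × 10^-3 mol
[BrO3^-] = 1.031 × 10^-3 / 0.02033 = 0.05070 mol/L

0.05070 mol/L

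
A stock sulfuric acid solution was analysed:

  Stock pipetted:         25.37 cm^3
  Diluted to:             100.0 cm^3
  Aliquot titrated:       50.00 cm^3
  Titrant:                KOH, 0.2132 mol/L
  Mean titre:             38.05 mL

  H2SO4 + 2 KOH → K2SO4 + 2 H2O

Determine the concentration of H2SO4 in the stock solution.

0.3198 mol/L

n(KOH) = 0.03805 × 0.2132 = 8.112 × 10^-3 mol
From the 1:2 ratio, n(H2SO4) in the aliquot = 1/2 × 8.112 × 10^-3 = 4.056 × 10^-3 mol
[H2SO4]_dilute = 4.056 × 10^-3 / 0.05000 = 0.08112 mol/L
Dilution factor = 100.0 / 25.37 = 3.942
[H2SO4]_stock = 0.08112 × 3.942 = 0.3198 mol/L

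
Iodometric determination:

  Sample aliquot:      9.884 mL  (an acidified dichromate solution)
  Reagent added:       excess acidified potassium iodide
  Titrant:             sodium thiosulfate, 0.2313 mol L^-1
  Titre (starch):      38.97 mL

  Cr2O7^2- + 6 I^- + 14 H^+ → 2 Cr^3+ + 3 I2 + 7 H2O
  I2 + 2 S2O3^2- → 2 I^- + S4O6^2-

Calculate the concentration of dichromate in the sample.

0.1520 mol/L

n(S2O3^2-) = 0.03897 × 0.2313 = 9.014 × 10^-3 mol
n(I2) = n(S2O3^2-)/2 = 4.507 × 10^-3 mol
From the 1:3 ratio, n(Cr2O7^2-) in the aliquot = 1/3 × 4.507 × 10^-3 = 1.502 × 10^-3 mol
[Cr2O7^2-] = 1.502 × 10^-3 / 0.009884 = 0.1520 mol/L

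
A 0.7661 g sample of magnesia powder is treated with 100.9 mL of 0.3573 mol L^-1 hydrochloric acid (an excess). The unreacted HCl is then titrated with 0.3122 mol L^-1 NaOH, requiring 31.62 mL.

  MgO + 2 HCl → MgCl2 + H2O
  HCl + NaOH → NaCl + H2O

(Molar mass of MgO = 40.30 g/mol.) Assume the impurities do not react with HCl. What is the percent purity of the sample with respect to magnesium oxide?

68.86 %

n(HCl) added = 0.1009 × 0.3573 = 0.03605 mol
n(NaOH) used in back-titration = 0.03162 × 0.3122 = 9.872 × 10^-3 mol
n(HCl) left over = 9.872 × 10^-3 mol (1:1 ratio)
n(HCl) consumed by analyte = 0.03605 − 9.872 × 10^-3 = 0.02618 mol
From the 1:2 ratio, n(MgO) = 1/2 × 0.02618 = 0.01309 mol
mass of MgO = 0.01309 × 40.30 = 0.5275 g
% MgO = 0.5275 / 0.7661 × 100 = 68.86 %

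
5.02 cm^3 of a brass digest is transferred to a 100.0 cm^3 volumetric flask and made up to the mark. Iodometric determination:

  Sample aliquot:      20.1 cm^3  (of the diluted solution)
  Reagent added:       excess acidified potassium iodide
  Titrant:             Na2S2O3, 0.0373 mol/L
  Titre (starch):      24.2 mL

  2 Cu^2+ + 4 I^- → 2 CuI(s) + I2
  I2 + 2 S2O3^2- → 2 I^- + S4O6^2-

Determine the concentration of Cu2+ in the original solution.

0.895 mol/L

n(S2O3^2-) = 0.0242 × 0.0373 = 9.03 × 10^-4 mol
n(I2) = n(S2O3^2-)/2 = 4.51 × 10^-4 mol
From the 2:1 ratio, n(Cu2+) in the aliquot = 2/1 × 4.51 × 10^-4 = 9.03 × 10^-4 mol
[Cu2+]_dilute = 9.03 × 10^-4 / 0.0201 = 0.0449 mol/L
[Cu2+]_original = 0.0449 × 100.0/5.02 = 0.895 mol/L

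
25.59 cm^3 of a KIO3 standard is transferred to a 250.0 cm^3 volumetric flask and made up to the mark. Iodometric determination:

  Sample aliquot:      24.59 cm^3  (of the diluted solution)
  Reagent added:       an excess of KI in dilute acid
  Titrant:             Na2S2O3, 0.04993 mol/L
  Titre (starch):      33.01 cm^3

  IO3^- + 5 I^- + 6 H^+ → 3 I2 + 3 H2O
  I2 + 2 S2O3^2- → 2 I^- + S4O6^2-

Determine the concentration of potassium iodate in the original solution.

n(S2O3^2-) = 0.03301 × 0.04993 = 1.648 × 10^-3 mol
n(I2) = n(S2O3^2-)/2 = 8.241 × 10^-4 mol
From the 1:3 ratio, n(IO3^-) in the aliquot = 1/3 × 8.241 × 10^-4 = 2.747 × 10^-4 mol
[IO3^-]_dilute = 2.747 × 10^-4 / 0.02459 = 0.01117 mol/L
[IO3^-]_original = 0.01117 × 250.0/25.59 = 0.1091 mol/L

0.1091 mol/L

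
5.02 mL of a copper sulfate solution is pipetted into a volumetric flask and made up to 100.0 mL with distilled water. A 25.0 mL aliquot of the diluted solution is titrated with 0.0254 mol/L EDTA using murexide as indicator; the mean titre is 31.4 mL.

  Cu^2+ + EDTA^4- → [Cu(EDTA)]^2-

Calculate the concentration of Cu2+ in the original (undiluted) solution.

0.636 mol/L

n(EDTA) = 0.0314 × 0.0254 = 7.98 × 10^-4 mol
n(Cu2+) in the aliquot = 7.98 × 10^-4 mol (1:1 ratio)
[Cu2+]_dilute = 7.98 × 10^-4 / 0.0250 = 0.0319 mol/L
Dilution factor = 100.0 / 5.02 = 19.92
[Cu2+]_stock = 0.0319 × 19.92 = 0.636 mol/L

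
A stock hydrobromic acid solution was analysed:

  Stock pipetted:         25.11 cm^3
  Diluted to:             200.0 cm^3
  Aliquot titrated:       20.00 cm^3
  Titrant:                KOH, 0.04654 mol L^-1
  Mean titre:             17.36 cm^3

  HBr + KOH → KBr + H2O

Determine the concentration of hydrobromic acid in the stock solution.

0.3218 mol/L

n(KOH) = 0.01736 × 0.04654 = 8.079 × 10^-4 mol
n(HBr) in the aliquot = 8.079 × 10^-4 mol (1:1 ratio)
[HBr]_dilute = 8.079 × 10^-4 / 0.02000 = 0.04040 mol/L
Dilution factor = 200.0 / 25.11 = 7.965
[HBr]_stock = 0.04040 × 7.965 = 0.3218 mol/L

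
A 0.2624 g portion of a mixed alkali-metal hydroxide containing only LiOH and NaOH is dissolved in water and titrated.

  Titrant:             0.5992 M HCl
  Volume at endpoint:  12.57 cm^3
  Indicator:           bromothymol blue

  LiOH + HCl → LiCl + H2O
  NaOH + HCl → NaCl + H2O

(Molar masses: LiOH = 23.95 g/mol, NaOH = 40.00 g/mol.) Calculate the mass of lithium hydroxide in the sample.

0.05801 g

n(HCl) = 0.01257 × 0.5992 = 7.532 × 10^-3 mol
Let x = n(LiOH), y = n(NaOH).
Titrant: 1x + 1y = 7.532 × 10^-3;  mass: 23.95x + 40.00y = 0.2624
Solving, x = 2.422 × 10^-3 mol, y = 5.110 × 10^-3 mol
mass of LiOH = 2.422 × 10^-3 × 23.95 = 0.05801 g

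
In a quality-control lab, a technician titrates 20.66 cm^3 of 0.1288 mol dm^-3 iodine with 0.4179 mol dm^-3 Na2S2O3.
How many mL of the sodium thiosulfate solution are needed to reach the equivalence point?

I2 + 2 S2O3^2- → 2 I^- + S4O6^2-
n(I2) = 0.02066 L × 0.1288 mol/L = 2.661 × 10^-3 mol
From the 2:1 stoichiometry, n(Na2S2O3) = 2/1 × 2.661 × 10^-3 = 5.322 × 10^-3 mol
V(Na2S2O3) = 5.322 × 10^-3 mol / 0.4179 mol/L = 0.01274 L = 12.74 mL

12.74 mL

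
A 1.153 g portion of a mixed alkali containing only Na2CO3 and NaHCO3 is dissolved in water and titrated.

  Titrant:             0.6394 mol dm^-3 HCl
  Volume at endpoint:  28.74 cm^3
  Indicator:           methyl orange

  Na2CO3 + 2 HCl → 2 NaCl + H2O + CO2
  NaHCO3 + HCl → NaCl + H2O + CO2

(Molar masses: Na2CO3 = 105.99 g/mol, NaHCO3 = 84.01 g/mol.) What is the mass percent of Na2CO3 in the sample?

n(HCl) = 0.02874 × 0.6394 = 0.01838 mol
Let x = n(Na2CO3), y = n(NaHCO3).
Titrant: 2x + 1y = 0.01838;  mass: 105.99x + 84.01y = 1.153
Solving, x = 6.300 × 10^-3 mol, y = 5.776 × 10^-3 mol
mass of Na2CO3 = 6.300 × 10^-3 × 105.99 = 0.6678 g
% Na2CO3 = 0.6678 / 1.153 × 100 = 57.91 %

57.91 %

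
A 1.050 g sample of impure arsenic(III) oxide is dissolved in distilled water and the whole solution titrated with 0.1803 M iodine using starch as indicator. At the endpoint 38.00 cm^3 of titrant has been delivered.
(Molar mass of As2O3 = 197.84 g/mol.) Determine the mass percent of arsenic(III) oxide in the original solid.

64.55 %

As2O3 + 2 I2 + 2 H2O → As2O5 + 4 HI
n(I2) = 0.03800 L × 0.1803 mol/L = 6.851 × 10^-3 mol
From the 1:2 ratio, n(As2O3) = 1/2 × 6.851 × 10^-3 = 3.426 × 10^-3 mol
mass of As2O3 = 3.426 × 10^-3 × 197.84 g/mol = 0.6777 g
% As2O3 = 0.6777 / 1.050 × 100 = 64.55 %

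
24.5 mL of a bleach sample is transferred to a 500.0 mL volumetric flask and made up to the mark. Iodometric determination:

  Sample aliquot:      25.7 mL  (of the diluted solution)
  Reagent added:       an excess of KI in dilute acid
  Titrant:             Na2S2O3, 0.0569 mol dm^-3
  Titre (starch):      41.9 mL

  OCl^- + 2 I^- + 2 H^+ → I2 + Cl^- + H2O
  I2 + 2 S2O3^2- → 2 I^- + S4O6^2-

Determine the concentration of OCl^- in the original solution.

0.947 mol/L

n(S2O3^2-) = 0.0419 × 0.0569 = 2.38 × 10^-3 mol
n(I2) = n(S2O3^2-)/2 = 1.19 × 10^-3 mol
n(OCl^-) in the aliquot = 1.19 × 10^-3 mol (1:1 ratio)
[OCl^-]_dilute = 1.19 × 10^-3 / 0.0257 = 0.0464 mol/L
[OCl^-]_original = 0.0464 × 500.0/24.5 = 0.947 mol/L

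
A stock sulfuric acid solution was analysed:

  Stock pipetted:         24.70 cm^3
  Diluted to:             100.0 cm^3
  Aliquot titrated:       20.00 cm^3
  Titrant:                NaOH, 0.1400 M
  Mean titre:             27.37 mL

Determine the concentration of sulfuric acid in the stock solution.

0.3878 M

H2SO4 + 2 NaOH → Na2SO4 + 2 H2O
n(NaOH) = 0.02737 × 0.1400 = 3.832 × 10^-3 mol
From the 1:2 ratio, n(H2SO4) in the aliquot = 1/2 × 3.832 × 10^-3 = 1.916 × 10^-3 mol
[H2SO4]_dilute = 1.916 × 10^-3 / 0.02000 = 0.09580 mol/L
Dilution factor = 100.0 / 24.70 = 4.049
[H2SO4]_stock = 0.09580 × 4.049 = 0.3878 mol/L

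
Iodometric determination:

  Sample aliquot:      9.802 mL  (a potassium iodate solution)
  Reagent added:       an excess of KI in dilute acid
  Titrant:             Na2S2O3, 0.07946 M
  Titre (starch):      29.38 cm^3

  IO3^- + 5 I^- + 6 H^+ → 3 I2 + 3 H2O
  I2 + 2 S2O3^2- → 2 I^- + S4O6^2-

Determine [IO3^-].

n(S2O3^2-) = 0.02938 × 0.07946 = 2.335 × 10^-3 mol
n(I2) = n(S2O3^2-)/2 = 1.167 × 10^-3 mol
From the 1:3 ratio, n(IO3^-) in the aliquot = 1/3 × 1.167 × 10^-3 = 3.891 × 10^-4 mol
[IO3^-] = 3.891 × 10^-4 / 0.009802 = 0.03969 mol/L

0.03969 M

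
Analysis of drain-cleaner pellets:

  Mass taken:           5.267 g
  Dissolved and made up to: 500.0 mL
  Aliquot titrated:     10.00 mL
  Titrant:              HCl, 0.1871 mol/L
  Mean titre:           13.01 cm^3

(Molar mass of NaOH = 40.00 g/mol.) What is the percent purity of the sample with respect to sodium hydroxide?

92.43 %

NaOH + HCl → NaCl + H2O
n(HCl) per titration = 0.01301 × 0.1871 = 2.434 × 10^-3 mol
n(NaOH) in each aliquot = 2.434 × 10^-3 mol (1:1 ratio)
n(NaOH) in the whole flask = 2.434 × 10^-3 × 500.0/10.00 = 0.1217 mol
mass of NaOH = 0.1217 × 40.00 = 4.868 g
% NaOH = 4.868 / 5.267 × 100 = 92.43 %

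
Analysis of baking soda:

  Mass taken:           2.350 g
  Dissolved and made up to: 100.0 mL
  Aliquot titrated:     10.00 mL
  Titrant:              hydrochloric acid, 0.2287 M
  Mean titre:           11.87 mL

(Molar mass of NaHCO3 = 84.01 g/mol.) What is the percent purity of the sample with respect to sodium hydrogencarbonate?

NaHCO3 + HCl → NaCl + H2O + CO2
n(HCl) per titration = 0.01187 × 0.2287 = 2.715 × 10^-3 mol
n(NaHCO3) in each aliquot = 2.715 × 10^-3 mol (1:1 ratio)
n(NaHCO3) in the whole flask = 2.715 × 10^-3 × 100.0/10.00 = 0.02715 mol
mass of NaHCO3 = 0.02715 × 84.01 = 2.281 g
% NaHCO3 = 2.281 / 2.350 × 100 = 97.05 %

97.05 %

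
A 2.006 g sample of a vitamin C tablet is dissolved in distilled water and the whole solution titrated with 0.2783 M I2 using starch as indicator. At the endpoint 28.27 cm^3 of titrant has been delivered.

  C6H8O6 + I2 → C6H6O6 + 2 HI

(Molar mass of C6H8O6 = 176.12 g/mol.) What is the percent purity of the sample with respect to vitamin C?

n(I2) = 0.02827 L × 0.2783 mol/L = 7.868 × 10^-3 mol
n(C6H8O6) = 7.868 × 10^-3 mol (1:1 ratio)
mass of C6H8O6 = 7.868 × 10^-3 × 176.12 g/mol = 1.386 g
% C6H8O6 = 1.386 / 2.006 × 100 = 69.07 %

69.07 %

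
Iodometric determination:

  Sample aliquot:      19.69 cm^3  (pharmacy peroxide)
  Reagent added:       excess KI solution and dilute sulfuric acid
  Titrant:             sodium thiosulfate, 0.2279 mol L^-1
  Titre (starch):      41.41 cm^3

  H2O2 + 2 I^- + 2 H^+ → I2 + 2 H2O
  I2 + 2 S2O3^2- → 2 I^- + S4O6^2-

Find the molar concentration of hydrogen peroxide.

0.2396 mol/L

n(S2O3^2-) = 0.04141 × 0.2279 = 9.437 × 10^-3 mol
n(I2) = n(S2O3^2-)/2 = 4.719 × 10^-3 mol
n(H2O2) in the aliquot = 4.719 × 10^-3 mol (1:1 ratio)
[H2O2] = 4.719 × 10^-3 / 0.01969 = 0.2396 mol/L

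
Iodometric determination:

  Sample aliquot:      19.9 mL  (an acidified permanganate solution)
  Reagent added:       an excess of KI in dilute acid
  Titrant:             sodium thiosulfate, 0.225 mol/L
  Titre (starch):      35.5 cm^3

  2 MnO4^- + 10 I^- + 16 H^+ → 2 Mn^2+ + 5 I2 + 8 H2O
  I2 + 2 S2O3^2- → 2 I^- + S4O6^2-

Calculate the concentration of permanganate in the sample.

0.0803 mol/L

n(S2O3^2-) = 0.0355 × 0.225 = 7.99 × 10^-3 mol
n(I2) = n(S2O3^2-)/2 = 3.99 × 10^-3 mol
From the 2:5 ratio, n(MnO4^-) in the aliquot = 2/5 × 3.99 × 10^-3 = 1.60 × 10^-3 mol
[MnO4^-] = 1.60 × 10^-3 / 0.0199 = 0.0803 mol/L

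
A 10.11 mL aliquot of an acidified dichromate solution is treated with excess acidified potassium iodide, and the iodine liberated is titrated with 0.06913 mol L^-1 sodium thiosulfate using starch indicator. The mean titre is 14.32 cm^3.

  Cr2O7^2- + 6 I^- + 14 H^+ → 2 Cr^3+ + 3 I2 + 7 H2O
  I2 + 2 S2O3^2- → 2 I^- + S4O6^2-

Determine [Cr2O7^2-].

n(S2O3^2-) = 0.01432 × 0.06913 = 9.899 × 10^-4 mol
n(I2) = n(S2O3^2-)/2 = 4.950 × 10^-4 mol
From the 1:3 ratio, n(Cr2O7^2-) in the aliquot = 1/3 × 4.950 × 10^-4 = 1.650 × 10^-4 mol
[Cr2O7^2-] = 1.650 × 10^-4 / 0.01011 = 0.01632 mol/L

0.01632 mol/L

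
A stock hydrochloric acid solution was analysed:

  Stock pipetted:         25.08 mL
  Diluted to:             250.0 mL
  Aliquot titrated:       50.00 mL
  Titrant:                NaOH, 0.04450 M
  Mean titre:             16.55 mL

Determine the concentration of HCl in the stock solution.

HCl + NaOH → NaCl + H2O
n(NaOH) = 0.01655 × 0.04450 = 7.365 × 10^-4 mol
n(HCl) in the aliquot = 7.365 × 10^-4 mol (1:1 ratio)
[HCl]_dilute = 7.365 × 10^-4 / 0.05000 = 0.01473 mol/L
Dilution factor = 250.0 / 25.08 = 9.968
[HCl]_stock = 0.01473 × 9.968 = 0.1468 mol/L

0.1468 M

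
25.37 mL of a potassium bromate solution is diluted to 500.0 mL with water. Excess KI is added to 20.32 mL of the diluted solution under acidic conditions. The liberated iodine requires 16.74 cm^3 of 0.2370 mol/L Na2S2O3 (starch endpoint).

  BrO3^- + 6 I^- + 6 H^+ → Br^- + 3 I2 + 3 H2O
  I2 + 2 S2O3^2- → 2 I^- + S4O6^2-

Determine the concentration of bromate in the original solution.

n(S2O3^2-) = 0.01674 × 0.2370 = 3.967 × 10^-3 mol
n(I2) = n(S2O3^2-)/2 = 1.984 × 10^-3 mol
From the 1:3 ratio, n(BrO3^-) in the aliquot = 1/3 × 1.984 × 10^-3 = 6.612 × 10^-4 mol
[BrO3^-]_dilute = 6.612 × 10^-4 / 0.02032 = 0.03254 mol/L
[BrO3^-]_original = 0.03254 × 500.0/25.37 = 0.6413 mol/L

0.6413 mol/L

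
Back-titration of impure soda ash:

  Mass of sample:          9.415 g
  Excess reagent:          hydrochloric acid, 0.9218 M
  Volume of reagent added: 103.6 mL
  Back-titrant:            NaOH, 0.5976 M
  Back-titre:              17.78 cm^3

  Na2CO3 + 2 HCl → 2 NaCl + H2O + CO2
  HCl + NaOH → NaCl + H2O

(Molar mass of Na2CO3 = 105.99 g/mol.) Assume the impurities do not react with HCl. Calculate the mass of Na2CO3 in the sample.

n(HCl) added = 0.1036 × 0.9218 = 0.09550 mol
n(NaOH) used in back-titration = 0.01778 × 0.5976 = 0.01063 mol
n(HCl) left over = 0.01063 mol (1:1 ratio)
n(HCl) consumed by analyte = 0.09550 − 0.01063 = 0.08487 mol
From the 1:2 ratio, n(Na2CO3) = 1/2 × 0.08487 = 0.04244 mol
mass of Na2CO3 = 0.04244 × 105.99 = 4.498 g

4.498 g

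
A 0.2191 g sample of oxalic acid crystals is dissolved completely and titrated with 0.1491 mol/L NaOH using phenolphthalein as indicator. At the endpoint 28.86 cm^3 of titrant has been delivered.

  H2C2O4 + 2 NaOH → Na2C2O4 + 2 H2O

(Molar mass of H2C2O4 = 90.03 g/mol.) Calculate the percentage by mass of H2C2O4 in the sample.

88.41 %

n(NaOH) = 0.02886 L × 0.1491 mol/L = 4.303 × 10^-3 mol
From the 1:2 ratio, n(H2C2O4) = 1/2 × 4.303 × 10^-3 = 2.152 × 10^-3 mol
mass of H2C2O4 = 2.152 × 10^-3 × 90.03 g/mol = 0.1937 g
% H2C2O4 = 0.1937 / 0.2191 × 100 = 88.41 %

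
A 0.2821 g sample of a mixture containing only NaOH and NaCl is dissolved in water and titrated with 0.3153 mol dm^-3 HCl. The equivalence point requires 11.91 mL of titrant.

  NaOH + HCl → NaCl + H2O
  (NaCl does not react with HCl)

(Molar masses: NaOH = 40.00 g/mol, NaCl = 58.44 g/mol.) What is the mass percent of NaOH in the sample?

53.25 %

n(HCl) = 0.01191 × 0.3153 = 3.755 × 10^-3 mol
Let x = n(NaOH), y = n(NaCl).
Titrant: 1x = 3.755 × 10^-3;  mass: 40.00x + 58.44y = 0.2821
Solving, x = 3.755 × 10^-3 mol, y = 2.257 × 10^-3 mol
mass of NaOH = 3.755 × 10^-3 × 40.00 = 0.1502 g
% NaOH = 0.1502 / 0.2821 × 100 = 53.25 %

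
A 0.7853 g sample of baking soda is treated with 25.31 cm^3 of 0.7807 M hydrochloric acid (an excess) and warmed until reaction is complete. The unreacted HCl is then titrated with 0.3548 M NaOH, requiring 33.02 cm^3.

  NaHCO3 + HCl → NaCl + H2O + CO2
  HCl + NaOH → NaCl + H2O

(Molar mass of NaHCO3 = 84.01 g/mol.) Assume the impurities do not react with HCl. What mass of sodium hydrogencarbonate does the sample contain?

n(HCl) added = 0.02531 × 0.7807 = 0.01976 mol
n(NaOH) used in back-titration = 0.03302 × 0.3548 = 0.01172 mol
n(HCl) left over = 0.01172 mol (1:1 ratio)
n(HCl) consumed by analyte = 0.01976 − 0.01172 = 8.044 × 10^-3 mol
n(NaHCO3) = 8.044 × 10^-3 mol (1:1 ratio)
mass of NaHCO3 = 8.044 × 10^-3 × 84.01 = 0.6758 g

0.6758 g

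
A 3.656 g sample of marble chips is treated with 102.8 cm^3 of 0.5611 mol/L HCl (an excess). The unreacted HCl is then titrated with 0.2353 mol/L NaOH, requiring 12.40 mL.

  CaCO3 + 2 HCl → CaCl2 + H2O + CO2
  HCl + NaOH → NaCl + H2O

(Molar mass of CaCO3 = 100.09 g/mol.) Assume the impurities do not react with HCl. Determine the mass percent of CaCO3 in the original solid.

74.96 %

n(HCl) added = 0.1028 × 0.5611 = 0.05768 mol
n(NaOH) used in back-titration = 0.01240 × 0.2353 = 2.918 × 10^-3 mol
n(HCl) left over = 2.918 × 10^-3 mol (1:1 ratio)
n(HCl) consumed by analyte = 0.05768 − 2.918 × 10^-3 = 0.05476 mol
From the 1:2 ratio, n(CaCO3) = 1/2 × 0.05476 = 0.02738 mol
mass of CaCO3 = 0.02738 × 100.09 = 2.741 g
% CaCO3 = 2.741 / 3.656 × 100 = 74.96 %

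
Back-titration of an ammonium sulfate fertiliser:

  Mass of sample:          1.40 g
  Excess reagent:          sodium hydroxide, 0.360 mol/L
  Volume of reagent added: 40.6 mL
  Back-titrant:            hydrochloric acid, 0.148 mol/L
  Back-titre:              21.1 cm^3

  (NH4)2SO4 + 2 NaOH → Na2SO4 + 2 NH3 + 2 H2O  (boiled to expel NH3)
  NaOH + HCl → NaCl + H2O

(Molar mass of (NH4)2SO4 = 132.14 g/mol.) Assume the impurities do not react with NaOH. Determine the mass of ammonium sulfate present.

0.759 g

n(NaOH) added = 0.0406 × 0.360 = 0.0146 mol
n(HCl) used in back-titration = 0.0211 × 0.148 = 3.12 × 10^-3 mol
n(NaOH) left over = 3.12 × 10^-3 mol (1:1 ratio)
n(NaOH) consumed by analyte = 0.0146 − 3.12 × 10^-3 = 0.0115 mol
From the 1:2 ratio, n((NH4)2SO4) = 1/2 × 0.0115 = 5.75 × 10^-3 mol
mass of (NH4)2SO4 = 5.75 × 10^-3 × 132.14 = 0.759 g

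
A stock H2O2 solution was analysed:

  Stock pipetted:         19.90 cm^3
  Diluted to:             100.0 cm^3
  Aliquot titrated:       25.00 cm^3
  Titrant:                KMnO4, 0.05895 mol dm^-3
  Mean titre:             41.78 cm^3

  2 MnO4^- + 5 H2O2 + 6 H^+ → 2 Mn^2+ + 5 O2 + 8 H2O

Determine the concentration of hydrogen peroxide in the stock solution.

1.238 mol/L

n(KMnO4) = 0.04178 × 0.05895 = 2.463 × 10^-3 mol
From the 5:2 ratio, n(H2O2) in the aliquot = 5/2 × 2.463 × 10^-3 = 6.157 × 10^-3 mol
[H2O2]_dilute = 6.157 × 10^-3 / 0.02500 = 0.2463 mol/L
Dilution factor = 100.0 / 19.90 = 5.025
[H2O2]_stock = 0.2463 × 5.025 = 1.238 mol/L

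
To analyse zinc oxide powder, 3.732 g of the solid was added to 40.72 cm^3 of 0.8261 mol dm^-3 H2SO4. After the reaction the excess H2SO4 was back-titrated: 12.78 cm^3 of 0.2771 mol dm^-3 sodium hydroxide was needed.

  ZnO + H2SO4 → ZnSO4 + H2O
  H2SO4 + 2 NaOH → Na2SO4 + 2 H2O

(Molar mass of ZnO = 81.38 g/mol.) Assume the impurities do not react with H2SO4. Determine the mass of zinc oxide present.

2.593 g

n(H2SO4) added = 0.04072 × 0.8261 = 0.03364 mol
n(NaOH) used in back-titration = 0.01278 × 0.2771 = 3.541 × 10^-3 mol
From the 1:2 ratio, n(H2SO4) left over = 1/2 × 3.541 × 10^-3 = 1.771 × 10^-3 mol
n(H2SO4) consumed by analyte = 0.03364 − 1.771 × 10^-3 = 0.03187 mol
n(ZnO) = 0.03187 mol (1:1 ratio)
mass of ZnO = 0.03187 × 81.38 = 2.593 g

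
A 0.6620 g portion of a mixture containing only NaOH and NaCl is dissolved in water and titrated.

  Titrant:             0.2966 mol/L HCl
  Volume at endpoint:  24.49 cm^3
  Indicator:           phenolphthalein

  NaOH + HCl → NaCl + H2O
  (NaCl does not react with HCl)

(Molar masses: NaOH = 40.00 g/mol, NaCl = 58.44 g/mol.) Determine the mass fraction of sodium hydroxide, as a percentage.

43.89 %

n(HCl) = 0.02449 × 0.2966 = 7.264 × 10^-3 mol
Let x = n(NaOH), y = n(NaCl).
Titrant: 1x = 7.264 × 10^-3;  mass: 40.00x + 58.44y = 0.6620
Solving, x = 7.264 × 10^-3 mol, y = 6.356 × 10^-3 mol
mass of NaOH = 7.264 × 10^-3 × 40.00 = 0.2905 g
% NaOH = 0.2905 / 0.6620 × 100 = 43.89 %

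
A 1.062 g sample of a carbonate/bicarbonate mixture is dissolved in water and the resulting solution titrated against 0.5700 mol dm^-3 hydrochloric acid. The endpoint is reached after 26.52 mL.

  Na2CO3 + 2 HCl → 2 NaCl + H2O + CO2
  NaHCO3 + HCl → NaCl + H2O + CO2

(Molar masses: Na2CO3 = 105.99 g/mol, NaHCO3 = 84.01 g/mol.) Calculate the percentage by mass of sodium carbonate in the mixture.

n(HCl) = 0.02652 × 0.5700 = 0.01512 mol
Let x = n(Na2CO3), y = n(NaHCO3).
Titrant: 2x + 1y = 0.01512;  mass: 105.99x + 84.01y = 1.062
Solving, x = 3.352 × 10^-3 mol, y = 8.412 × 10^-3 mol
mass of Na2CO3 = 3.352 × 10^-3 × 105.99 = 0.3553 g
% Na2CO3 = 0.3553 / 1.062 × 100 = 33.45 %

33.45 %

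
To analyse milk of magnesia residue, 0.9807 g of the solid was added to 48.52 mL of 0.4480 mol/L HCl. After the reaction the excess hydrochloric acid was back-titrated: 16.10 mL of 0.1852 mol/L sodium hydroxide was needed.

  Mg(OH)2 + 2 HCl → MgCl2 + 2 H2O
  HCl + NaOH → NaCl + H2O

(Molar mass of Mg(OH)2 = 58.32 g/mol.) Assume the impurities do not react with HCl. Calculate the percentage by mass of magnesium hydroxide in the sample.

n(HCl) added = 0.04852 × 0.4480 = 0.02174 mol
n(NaOH) used in back-titration = 0.01610 × 0.1852 = 2.982 × 10^-3 mol
n(HCl) left over = 2.982 × 10^-3 mol (1:1 ratio)
n(HCl) consumed by analyte = 0.02174 − 2.982 × 10^-3 = 0.01876 mol
From the 1:2 ratio, n(Mg(OH)2) = 1/2 × 0.01876 = 9.378 × 10^-3 mol
mass of Mg(OH)2 = 9.378 × 10^-3 × 58.32 = 0.5469 g
% Mg(OH)2 = 0.5469 / 0.9807 × 100 = 55.77 %

55.77 %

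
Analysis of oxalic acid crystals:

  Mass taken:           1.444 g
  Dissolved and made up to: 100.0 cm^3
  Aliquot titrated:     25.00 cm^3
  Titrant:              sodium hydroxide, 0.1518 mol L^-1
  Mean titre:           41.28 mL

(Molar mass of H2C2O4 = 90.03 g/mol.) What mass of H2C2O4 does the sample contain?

H2C2O4 + 2 NaOH → Na2C2O4 + 2 H2O
n(NaOH) per titration = 0.04128 × 0.1518 = 6.266 × 10^-3 mol
From the 1:2 ratio, n(H2C2O4) in each aliquot = 1/2 × 6.266 × 10^-3 = 3.133 × 10^-3 mol
n(H2C2O4) in the whole flask = 3.133 × 10^-3 × 100.0/25.00 = 0.01253 mol
mass of H2C2O4 = 0.01253 × 90.03 = 1.128 g

1.128 g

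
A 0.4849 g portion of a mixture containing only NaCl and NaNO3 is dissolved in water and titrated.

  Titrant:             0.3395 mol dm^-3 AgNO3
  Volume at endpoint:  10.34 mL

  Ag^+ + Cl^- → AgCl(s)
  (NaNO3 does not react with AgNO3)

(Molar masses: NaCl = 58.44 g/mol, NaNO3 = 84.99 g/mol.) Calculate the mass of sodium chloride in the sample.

0.2051 g

n(AgNO3) = 0.01034 × 0.3395 = 3.510 × 10^-3 mol
Let x = n(NaCl), y = n(NaNO3).
Titrant: 1x = 3.510 × 10^-3;  mass: 58.44x + 84.99y = 0.4849
Solving, x = 3.510 × 10^-3 mol, y = 3.292 × 10^-3 mol
mass of NaCl = 3.510 × 10^-3 × 58.44 = 0.2051 g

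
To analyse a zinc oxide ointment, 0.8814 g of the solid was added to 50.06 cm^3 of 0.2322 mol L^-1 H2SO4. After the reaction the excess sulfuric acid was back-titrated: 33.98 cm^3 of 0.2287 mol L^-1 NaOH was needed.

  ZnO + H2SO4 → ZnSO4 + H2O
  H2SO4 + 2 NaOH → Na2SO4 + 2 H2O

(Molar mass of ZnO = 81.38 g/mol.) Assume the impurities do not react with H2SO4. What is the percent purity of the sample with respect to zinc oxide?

n(H2SO4) added = 0.05006 × 0.2322 = 0.01162 mol
n(NaOH) used in back-titration = 0.03398 × 0.2287 = 7.771 × 10^-3 mol
From the 1:2 ratio, n(H2SO4) left over = 1/2 × 7.771 × 10^-3 = 3.886 × 10^-3 mol
n(H2SO4) consumed by analyte = 0.01162 − 3.886 × 10^-3 = 7.738 × 10^-3 mol
n(ZnO) = 7.738 × 10^-3 mol (1:1 ratio)
mass of ZnO = 7.738 × 10^-3 × 81.38 = 0.6297 g
% ZnO = 0.6297 / 0.8814 × 100 = 71.45 %

71.45 %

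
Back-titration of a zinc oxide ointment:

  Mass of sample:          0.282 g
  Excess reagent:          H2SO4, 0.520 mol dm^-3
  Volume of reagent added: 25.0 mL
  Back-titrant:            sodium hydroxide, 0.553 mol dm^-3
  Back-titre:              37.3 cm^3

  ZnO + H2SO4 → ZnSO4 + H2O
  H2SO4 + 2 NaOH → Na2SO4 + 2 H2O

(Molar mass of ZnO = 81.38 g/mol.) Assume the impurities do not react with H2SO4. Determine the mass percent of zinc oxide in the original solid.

n(H2SO4) added = 0.0250 × 0.520 = 0.0130 mol
n(NaOH) used in back-titration = 0.0373 × 0.553 = 0.0206 mol
From the 1:2 ratio, n(H2SO4) left over = 1/2 × 0.0206 = 0.0103 mol
n(H2SO4) consumed by analyte = 0.0130 − 0.0103 = 2.69 × 10^-3 mol
n(ZnO) = 2.69 × 10^-3 mol (1:1 ratio)
mass of ZnO = 2.69 × 10^-3 × 81.38 = 0.219 g
% ZnO = 0.219 / 0.282 × 100 = 77.5 %

77.5 %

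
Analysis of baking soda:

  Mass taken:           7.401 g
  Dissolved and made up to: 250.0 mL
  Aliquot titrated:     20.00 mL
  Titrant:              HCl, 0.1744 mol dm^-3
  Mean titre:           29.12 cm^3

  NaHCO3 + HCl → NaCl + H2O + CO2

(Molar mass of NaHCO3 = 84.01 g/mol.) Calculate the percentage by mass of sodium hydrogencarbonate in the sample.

n(HCl) per titration = 0.02912 × 0.1744 = 5.079 × 10^-3 mol
n(NaHCO3) in each aliquot = 5.079 × 10^-3 mol (1:1 ratio)
n(NaHCO3) in the whole flask = 5.079 × 10^-3 × 250.0/20.00 = 0.06348 mol
mass of NaHCO3 = 0.06348 × 84.01 = 5.333 g
% NaHCO3 = 5.333 / 7.401 × 100 = 72.06 %

72.06 %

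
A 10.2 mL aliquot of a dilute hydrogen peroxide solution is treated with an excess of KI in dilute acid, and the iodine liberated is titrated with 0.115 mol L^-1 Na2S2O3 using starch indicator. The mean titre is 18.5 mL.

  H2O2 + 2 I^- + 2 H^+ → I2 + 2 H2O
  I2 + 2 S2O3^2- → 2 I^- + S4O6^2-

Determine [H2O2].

n(S2O3^2-) = 0.0185 × 0.115 = 2.13 × 10^-3 mol
n(I2) = n(S2O3^2-)/2 = 1.06 × 10^-3 mol
n(H2O2) in the aliquot = 1.06 × 10^-3 mol (1:1 ratio)
[H2O2] = 1.06 × 10^-3 / 0.0102 = 0.104 mol/L

0.104 mol/L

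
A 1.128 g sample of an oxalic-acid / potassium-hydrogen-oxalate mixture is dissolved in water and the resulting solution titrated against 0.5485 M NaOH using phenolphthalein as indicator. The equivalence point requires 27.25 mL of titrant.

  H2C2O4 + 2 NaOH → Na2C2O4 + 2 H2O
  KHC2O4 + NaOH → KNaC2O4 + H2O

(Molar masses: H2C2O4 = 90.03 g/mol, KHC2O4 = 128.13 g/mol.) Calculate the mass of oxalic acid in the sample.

n(NaOH) = 0.02725 × 0.5485 = 0.01495 mol
Let x = n(H2C2O4), y = n(KHC2O4).
Titrant: 2x + 1y = 0.01495;  mass: 90.03x + 128.13y = 1.128
Solving, x = 4.735 × 10^-3 mol, y = 5.476 × 10^-3 mol
mass of H2C2O4 = 4.735 × 10^-3 × 90.03 = 0.4263 g

0.4263 g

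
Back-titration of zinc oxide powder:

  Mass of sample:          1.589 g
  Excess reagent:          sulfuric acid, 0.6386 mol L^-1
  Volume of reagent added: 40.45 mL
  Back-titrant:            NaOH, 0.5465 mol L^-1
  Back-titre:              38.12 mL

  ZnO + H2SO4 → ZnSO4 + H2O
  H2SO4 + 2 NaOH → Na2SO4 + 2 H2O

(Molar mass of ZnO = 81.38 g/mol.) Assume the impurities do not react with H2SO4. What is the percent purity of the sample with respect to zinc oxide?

78.95 %

n(H2SO4) added = 0.04045 × 0.6386 = 0.02583 mol
n(NaOH) used in back-titration = 0.03812 × 0.5465 = 0.02083 mol
From the 1:2 ratio, n(H2SO4) left over = 1/2 × 0.02083 = 0.01042 mol
n(H2SO4) consumed by analyte = 0.02583 − 0.01042 = 0.01542 mol
n(ZnO) = 0.01542 mol (1:1 ratio)
mass of ZnO = 0.01542 × 81.38 = 1.254 g
% ZnO = 1.254 / 1.589 × 100 = 78.95 %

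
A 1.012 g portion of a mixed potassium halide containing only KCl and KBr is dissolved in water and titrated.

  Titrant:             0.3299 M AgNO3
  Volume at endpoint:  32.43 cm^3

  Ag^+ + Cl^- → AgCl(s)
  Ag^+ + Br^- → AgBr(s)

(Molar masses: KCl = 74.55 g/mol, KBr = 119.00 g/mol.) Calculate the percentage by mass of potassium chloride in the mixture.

n(AgNO3) = 0.03243 × 0.3299 = 0.01070 mol
Let x = n(KCl), y = n(KBr).
Titrant: 1x + 1y = 0.01070;  mass: 74.55x + 119.00y = 1.012
Solving, x = 5.875 × 10^-3 mol, y = 4.824 × 10^-3 mol
mass of KCl = 5.875 × 10^-3 × 74.55 = 0.4380 g
% KCl = 0.4380 / 1.012 × 100 = 43.28 %

43.28 %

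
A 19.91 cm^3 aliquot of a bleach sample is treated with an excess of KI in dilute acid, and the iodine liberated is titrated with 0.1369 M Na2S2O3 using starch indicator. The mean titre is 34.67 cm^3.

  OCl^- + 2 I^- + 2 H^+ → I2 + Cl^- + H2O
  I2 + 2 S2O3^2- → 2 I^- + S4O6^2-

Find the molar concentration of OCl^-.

0.1192 M

n(S2O3^2-) = 0.03467 × 0.1369 = 4.746 × 10^-3 mol
n(I2) = n(S2O3^2-)/2 = 2.373 × 10^-3 mol
n(OCl^-) in the aliquot = 2.373 × 10^-3 mol (1:1 ratio)
[OCl^-] = 2.373 × 10^-3 / 0.01991 = 0.1192 mol/L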